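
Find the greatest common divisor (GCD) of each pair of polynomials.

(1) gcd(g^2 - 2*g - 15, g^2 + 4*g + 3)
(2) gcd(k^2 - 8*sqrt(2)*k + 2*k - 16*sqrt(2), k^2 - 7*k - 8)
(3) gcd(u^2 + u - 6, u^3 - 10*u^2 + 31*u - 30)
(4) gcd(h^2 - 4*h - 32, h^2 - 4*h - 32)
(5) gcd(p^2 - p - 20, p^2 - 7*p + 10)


(1) = gcd((g - 5)*(g + 3), (g + 1)*(g + 3)) = g + 3
(2) = gcd((k + 2)*(k - 8*sqrt(2)), (k - 8)*(k + 1)) = 1
(3) = u - 2
(4) = gcd((h - 8)*(h + 4), (h - 8)*(h + 4)) = h^2 - 4*h - 32
(5) = p - 5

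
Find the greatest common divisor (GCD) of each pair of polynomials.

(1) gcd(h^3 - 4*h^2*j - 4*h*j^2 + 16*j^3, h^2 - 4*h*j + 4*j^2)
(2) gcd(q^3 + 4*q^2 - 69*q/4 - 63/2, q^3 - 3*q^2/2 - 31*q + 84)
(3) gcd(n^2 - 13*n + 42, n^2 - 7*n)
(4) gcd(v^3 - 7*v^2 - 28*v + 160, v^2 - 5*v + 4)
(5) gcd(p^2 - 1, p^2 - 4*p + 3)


(1) = gcd((h - 4*j)*(h - 2*j)*(h + 2*j), (h - 2*j)^2) = h - 2*j
(2) = gcd((q - 7/2)*(q + 3/2)*(q + 6), (q - 4)*(q - 7/2)*(q + 6)) = q^2 + 5*q/2 - 21
(3) = gcd((n - 7)*(n - 6), n*(n - 7)) = n - 7
(4) = v - 4
(5) = p - 1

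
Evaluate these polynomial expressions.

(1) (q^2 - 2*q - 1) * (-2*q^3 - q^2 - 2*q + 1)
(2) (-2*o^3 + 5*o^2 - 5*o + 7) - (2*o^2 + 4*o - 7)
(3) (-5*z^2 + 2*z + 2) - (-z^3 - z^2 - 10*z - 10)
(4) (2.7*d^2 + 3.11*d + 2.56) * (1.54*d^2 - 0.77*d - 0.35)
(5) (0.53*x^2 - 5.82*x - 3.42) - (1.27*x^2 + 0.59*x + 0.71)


(1) = -2*q^5 + 3*q^4 + 2*q^3 + 6*q^2 - 1
(2) = -2*o^3 + 3*o^2 - 9*o + 14
(3) = z^3 - 4*z^2 + 12*z + 12
(4) = 4.158*d^4 + 2.7104*d^3 + 0.6027*d^2 - 3.0597*d - 0.896
(5) = -0.74*x^2 - 6.41*x - 4.13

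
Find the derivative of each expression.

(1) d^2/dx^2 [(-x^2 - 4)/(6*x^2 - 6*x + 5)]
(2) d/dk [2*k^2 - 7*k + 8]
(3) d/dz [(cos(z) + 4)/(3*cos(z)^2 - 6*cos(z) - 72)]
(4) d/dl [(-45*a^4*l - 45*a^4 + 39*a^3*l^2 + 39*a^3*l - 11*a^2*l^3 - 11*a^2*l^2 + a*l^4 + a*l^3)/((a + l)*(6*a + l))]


(1) = 2*(-36*x^3 - 342*x^2 + 432*x - 49)/(216*x^6 - 648*x^5 + 1188*x^4 - 1296*x^3 + 990*x^2 - 450*x + 125)
(2) = 4*k - 7
(3) = sin(z)/(3*(cos(z) - 6)^2)
(4) = a*(-270*a^5 + 468*a^4*l + 549*a^4 + 120*a^3*l^2 - 42*a^3*l - 130*a^2*l^3 - 98*a^2*l^2 + 10*a*l^4 + 14*a*l^3 + 2*l^5 + l^4)/(36*a^4 + 84*a^3*l + 61*a^2*l^2 + 14*a*l^3 + l^4)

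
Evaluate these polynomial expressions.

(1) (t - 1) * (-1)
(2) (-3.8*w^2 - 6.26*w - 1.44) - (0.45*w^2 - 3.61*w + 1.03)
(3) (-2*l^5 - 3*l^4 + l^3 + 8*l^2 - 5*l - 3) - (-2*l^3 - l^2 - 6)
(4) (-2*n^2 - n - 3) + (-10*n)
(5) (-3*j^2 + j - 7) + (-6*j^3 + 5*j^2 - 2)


(1) = 1 - t
(2) = -4.25*w^2 - 2.65*w - 2.47
(3) = -2*l^5 - 3*l^4 + 3*l^3 + 9*l^2 - 5*l + 3
(4) = -2*n^2 - 11*n - 3
(5) = -6*j^3 + 2*j^2 + j - 9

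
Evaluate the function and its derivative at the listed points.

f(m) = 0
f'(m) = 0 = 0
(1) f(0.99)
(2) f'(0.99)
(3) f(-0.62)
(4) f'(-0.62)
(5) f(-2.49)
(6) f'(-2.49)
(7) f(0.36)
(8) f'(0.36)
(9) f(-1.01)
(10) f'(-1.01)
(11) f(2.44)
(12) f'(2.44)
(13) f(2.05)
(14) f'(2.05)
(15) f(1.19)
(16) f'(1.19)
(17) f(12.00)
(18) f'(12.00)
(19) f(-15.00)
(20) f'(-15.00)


(1) = 0.00
(2) = 0.00
(3) = 0.00
(4) = 0.00
(5) = 0.00
(6) = 0.00
(7) = 0.00
(8) = 0.00
(9) = 0.00
(10) = 0.00
(11) = 0.00
(12) = 0.00
(13) = 0.00
(14) = 0.00
(15) = 0.00
(16) = 0.00
(17) = 0.00
(18) = 0.00
(19) = 0.00
(20) = 0.00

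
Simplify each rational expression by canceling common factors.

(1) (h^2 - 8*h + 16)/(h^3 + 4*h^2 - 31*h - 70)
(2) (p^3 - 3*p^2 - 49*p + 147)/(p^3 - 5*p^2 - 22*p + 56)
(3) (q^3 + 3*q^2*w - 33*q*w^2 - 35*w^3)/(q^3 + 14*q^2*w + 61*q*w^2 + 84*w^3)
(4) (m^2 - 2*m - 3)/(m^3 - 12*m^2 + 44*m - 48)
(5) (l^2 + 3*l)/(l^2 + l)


(1) = (h^2 - 8*h + 16)/(h^3 + 4*h^2 - 31*h - 70)
(2) = (p^2 + 4*p - 21)/(p^2 + 2*p - 8)
(3) = (q^2 - 4*q*w - 5*w^2)/(q^2 + 7*q*w + 12*w^2)
(4) = (m^2 - 2*m - 3)/(m^3 - 12*m^2 + 44*m - 48)
(5) = (l + 3)/(l + 1)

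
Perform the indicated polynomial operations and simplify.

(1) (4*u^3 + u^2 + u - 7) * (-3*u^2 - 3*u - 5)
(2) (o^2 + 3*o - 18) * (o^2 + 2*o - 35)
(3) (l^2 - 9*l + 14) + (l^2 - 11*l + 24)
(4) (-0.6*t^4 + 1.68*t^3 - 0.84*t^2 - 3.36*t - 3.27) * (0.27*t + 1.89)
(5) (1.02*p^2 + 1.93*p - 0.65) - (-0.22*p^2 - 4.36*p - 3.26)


(1) = -12*u^5 - 15*u^4 - 26*u^3 + 13*u^2 + 16*u + 35
(2) = o^4 + 5*o^3 - 47*o^2 - 141*o + 630
(3) = 2*l^2 - 20*l + 38
(4) = -0.162*t^5 - 0.6804*t^4 + 2.9484*t^3 - 2.4948*t^2 - 7.2333*t - 6.1803
(5) = 1.24*p^2 + 6.29*p + 2.61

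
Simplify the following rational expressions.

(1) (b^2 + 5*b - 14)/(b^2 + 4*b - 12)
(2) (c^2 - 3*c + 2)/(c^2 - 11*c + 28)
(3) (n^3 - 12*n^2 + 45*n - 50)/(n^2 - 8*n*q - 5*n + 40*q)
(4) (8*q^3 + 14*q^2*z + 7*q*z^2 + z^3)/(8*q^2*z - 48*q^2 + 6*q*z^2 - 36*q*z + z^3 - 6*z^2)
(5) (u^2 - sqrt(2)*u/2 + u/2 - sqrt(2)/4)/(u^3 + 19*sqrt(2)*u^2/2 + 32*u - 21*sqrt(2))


(1) = (b + 7)/(b + 6)
(2) = (c^2 - 3*c + 2)/(c^2 - 11*c + 28)
(3) = (-n^2 + 7*n - 10)/(-n + 8*q)
(4) = (q + z)/(z - 6)
(5) = (8*u + 4)/(8*u^2 + 80*sqrt(2)*u + 336)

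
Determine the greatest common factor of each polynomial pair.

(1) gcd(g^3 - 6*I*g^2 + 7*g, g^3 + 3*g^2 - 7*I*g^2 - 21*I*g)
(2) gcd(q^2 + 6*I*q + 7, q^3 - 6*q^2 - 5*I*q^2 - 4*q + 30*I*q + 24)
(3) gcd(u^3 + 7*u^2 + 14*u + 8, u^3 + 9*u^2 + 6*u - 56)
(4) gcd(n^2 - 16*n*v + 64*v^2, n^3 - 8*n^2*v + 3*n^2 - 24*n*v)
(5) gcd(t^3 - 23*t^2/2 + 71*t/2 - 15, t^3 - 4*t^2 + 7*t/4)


(1) = gcd(g*(g - 7*I)*(g + I), g*(g + 3)*(g - 7*I)) = g^2 - 7*I*g
(2) = gcd((q - I)*(q + 7*I), (q - 6)*(q - 4*I)*(q - I)) = q - I
(3) = gcd((u + 1)*(u + 2)*(u + 4), (u - 2)*(u + 4)*(u + 7)) = u + 4
(4) = gcd((n - 8*v)^2, n*(n + 3)*(n - 8*v)) = -n + 8*v
(5) = gcd((t - 6)*(t - 5)*(t - 1/2), t*(t - 7/2)*(t - 1/2)) = t - 1/2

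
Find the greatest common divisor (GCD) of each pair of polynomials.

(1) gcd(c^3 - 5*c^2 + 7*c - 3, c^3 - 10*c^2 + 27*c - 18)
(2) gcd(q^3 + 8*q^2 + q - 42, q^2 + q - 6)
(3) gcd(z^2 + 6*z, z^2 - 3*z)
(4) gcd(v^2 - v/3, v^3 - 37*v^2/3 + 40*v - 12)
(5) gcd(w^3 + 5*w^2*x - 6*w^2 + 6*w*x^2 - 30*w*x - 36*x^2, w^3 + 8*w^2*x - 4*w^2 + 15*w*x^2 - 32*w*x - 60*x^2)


(1) = gcd((c - 3)*(c - 1)^2, (c - 6)*(c - 3)*(c - 1)) = c^2 - 4*c + 3
(2) = gcd((q - 2)*(q + 3)*(q + 7), (q - 2)*(q + 3)) = q^2 + q - 6
(3) = gcd(z*(z + 6), z*(z - 3)) = z
(4) = gcd(v*(v - 1/3), (v - 6)^2*(v - 1/3)) = v - 1/3
(5) = gcd((w - 6)*(w + 2*x)*(w + 3*x), (w - 4)*(w + 3*x)*(w + 5*x)) = w + 3*x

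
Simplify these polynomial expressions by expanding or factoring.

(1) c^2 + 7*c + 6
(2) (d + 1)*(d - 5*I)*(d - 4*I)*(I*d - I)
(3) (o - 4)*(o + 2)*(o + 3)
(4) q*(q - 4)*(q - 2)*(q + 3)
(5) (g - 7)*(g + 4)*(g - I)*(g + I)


(1) = (c + 1)*(c + 6)
(2) = I*d^4 + 9*d^3 - 21*I*d^2 - 9*d + 20*I
(3) = o^3 + o^2 - 14*o - 24
(4) = q^4 - 3*q^3 - 10*q^2 + 24*q
(5) = g^4 - 3*g^3 - 27*g^2 - 3*g - 28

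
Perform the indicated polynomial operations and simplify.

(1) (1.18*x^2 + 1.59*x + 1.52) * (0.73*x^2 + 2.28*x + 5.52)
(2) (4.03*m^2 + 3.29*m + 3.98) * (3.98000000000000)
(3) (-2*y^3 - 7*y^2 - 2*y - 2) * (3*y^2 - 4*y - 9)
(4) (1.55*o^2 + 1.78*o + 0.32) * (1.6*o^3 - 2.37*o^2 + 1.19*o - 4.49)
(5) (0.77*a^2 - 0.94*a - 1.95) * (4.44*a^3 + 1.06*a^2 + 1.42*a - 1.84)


(1) = 0.8614*x^4 + 3.8511*x^3 + 11.2484*x^2 + 12.2424*x + 8.3904
(2) = 16.0394*m^2 + 13.0942*m + 15.8404
(3) = -6*y^5 - 13*y^4 + 40*y^3 + 65*y^2 + 26*y + 18
(4) = 2.48*o^5 - 0.8255*o^4 - 1.8621*o^3 - 5.5997*o^2 - 7.6114*o - 1.4368
(5) = 3.4188*a^5 - 3.3574*a^4 - 8.561*a^3 - 4.8186*a^2 - 1.0394*a + 3.588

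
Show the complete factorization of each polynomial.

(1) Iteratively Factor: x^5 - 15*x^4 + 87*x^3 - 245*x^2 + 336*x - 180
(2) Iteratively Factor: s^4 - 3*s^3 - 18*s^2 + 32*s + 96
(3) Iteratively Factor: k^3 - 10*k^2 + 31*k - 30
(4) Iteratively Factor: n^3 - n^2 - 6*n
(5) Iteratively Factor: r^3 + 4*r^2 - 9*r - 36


(1) = (x - 2)*(x^4 - 13*x^3 + 61*x^2 - 123*x + 90) = (x - 3)*(x - 2)*(x^3 - 10*x^2 + 31*x - 30) = (x - 3)*(x - 2)^2*(x^2 - 8*x + 15) = (x - 3)^2*(x - 2)^2*(x - 5)
(2) = (s + 3)*(s^3 - 6*s^2 + 32) = (s + 2)*(s + 3)*(s^2 - 8*s + 16) = (s - 4)*(s + 2)*(s + 3)*(s - 4)
(3) = (k - 3)*(k^2 - 7*k + 10) = (k - 3)*(k - 2)*(k - 5)
(4) = (n - 3)*(n^2 + 2*n) = n*(n - 3)*(n + 2)
(5) = (r - 3)*(r^2 + 7*r + 12) = (r - 3)*(r + 3)*(r + 4)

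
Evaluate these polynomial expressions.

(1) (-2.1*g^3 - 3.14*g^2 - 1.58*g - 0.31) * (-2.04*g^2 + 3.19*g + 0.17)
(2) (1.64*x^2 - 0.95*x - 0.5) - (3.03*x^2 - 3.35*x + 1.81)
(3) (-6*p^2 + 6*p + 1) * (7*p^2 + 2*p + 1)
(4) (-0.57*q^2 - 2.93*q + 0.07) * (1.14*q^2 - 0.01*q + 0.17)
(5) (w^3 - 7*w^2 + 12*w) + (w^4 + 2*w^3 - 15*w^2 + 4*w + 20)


(1) = 4.284*g^5 - 0.2934*g^4 - 7.1504*g^3 - 4.9416*g^2 - 1.2575*g - 0.0527
(2) = -1.39*x^2 + 2.4*x - 2.31
(3) = -42*p^4 + 30*p^3 + 13*p^2 + 8*p + 1
(4) = -0.6498*q^4 - 3.3345*q^3 + 0.0122*q^2 - 0.4988*q + 0.0119
(5) = w^4 + 3*w^3 - 22*w^2 + 16*w + 20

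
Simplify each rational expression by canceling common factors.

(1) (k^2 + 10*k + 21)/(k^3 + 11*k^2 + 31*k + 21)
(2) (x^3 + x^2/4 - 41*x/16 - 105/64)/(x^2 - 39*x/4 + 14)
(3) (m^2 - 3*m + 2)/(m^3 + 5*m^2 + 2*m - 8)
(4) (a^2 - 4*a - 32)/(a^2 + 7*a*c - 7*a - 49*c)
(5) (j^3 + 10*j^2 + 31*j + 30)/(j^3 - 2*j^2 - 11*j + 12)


(1) = 1/(k + 1)
(2) = (16*x^2 + 32*x + 15)/(16*x - 128)
(3) = (m - 2)/(m^2 + 6*m + 8)
(4) = (a^2 - 4*a - 32)/(a^2 + 7*a*c - 7*a - 49*c)
(5) = (j^2 + 7*j + 10)/(j^2 - 5*j + 4)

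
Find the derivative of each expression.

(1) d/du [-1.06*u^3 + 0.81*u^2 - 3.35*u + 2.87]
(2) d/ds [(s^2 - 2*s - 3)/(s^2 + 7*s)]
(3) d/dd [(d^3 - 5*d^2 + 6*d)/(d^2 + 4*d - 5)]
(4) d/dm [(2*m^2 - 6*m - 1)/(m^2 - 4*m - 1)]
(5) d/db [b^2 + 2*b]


(1) = -3.18*u^2 + 1.62*u - 3.35
(2) = 3*(3*s^2 + 2*s + 7)/(s^2*(s^2 + 14*s + 49))
(3) = (d^4 + 8*d^3 - 41*d^2 + 50*d - 30)/(d^4 + 8*d^3 + 6*d^2 - 40*d + 25)
(4) = 2*(-m^2 - m + 1)/(m^4 - 8*m^3 + 14*m^2 + 8*m + 1)
(5) = 2*b + 2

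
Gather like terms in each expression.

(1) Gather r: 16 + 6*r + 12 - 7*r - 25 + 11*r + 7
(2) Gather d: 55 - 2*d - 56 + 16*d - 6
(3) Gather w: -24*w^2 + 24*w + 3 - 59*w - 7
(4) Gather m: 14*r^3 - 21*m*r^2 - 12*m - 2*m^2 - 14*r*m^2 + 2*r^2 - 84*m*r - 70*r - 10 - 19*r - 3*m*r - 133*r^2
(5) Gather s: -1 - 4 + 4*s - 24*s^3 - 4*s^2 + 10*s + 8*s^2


(1) = 10*r + 10
(2) = 14*d - 7
(3) = -24*w^2 - 35*w - 4
(4) = m^2*(-14*r - 2) + m*(-21*r^2 - 87*r - 12) + 14*r^3 - 131*r^2 - 89*r - 10
(5) = -24*s^3 + 4*s^2 + 14*s - 5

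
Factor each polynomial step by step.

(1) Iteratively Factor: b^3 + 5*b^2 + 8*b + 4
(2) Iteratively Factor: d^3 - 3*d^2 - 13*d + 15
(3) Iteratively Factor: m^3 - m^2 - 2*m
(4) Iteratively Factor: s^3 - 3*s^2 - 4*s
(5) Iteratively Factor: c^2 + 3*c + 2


(1) = (b + 2)*(b^2 + 3*b + 2) = (b + 2)^2*(b + 1)
(2) = (d - 1)*(d^2 - 2*d - 15) = (d - 5)*(d - 1)*(d + 3)
(3) = (m)*(m^2 - m - 2) = m*(m - 2)*(m + 1)
(4) = (s + 1)*(s^2 - 4*s) = (s - 4)*(s + 1)*(s)
(5) = (c + 1)*(c + 2)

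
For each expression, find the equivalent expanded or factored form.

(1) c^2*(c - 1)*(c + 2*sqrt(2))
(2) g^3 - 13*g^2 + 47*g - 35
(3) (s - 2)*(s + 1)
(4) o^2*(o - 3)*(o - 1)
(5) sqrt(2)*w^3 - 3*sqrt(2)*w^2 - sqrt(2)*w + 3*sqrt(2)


(1) = c^4 - c^3 + 2*sqrt(2)*c^3 - 2*sqrt(2)*c^2
(2) = (g - 7)*(g - 5)*(g - 1)
(3) = s^2 - s - 2
(4) = o^4 - 4*o^3 + 3*o^2
(5) = (w - 3)*(w - 1)*(sqrt(2)*w + sqrt(2))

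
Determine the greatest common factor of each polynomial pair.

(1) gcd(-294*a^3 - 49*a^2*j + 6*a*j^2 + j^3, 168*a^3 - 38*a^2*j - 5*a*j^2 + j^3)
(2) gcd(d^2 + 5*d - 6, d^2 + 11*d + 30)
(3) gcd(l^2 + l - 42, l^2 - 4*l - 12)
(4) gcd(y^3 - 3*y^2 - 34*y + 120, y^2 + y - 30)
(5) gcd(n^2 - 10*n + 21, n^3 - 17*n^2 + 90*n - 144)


(1) = 42*a^2 + a*j - j^2
(2) = gcd((d - 1)*(d + 6), (d + 5)*(d + 6)) = d + 6
(3) = gcd((l - 6)*(l + 7), (l - 6)*(l + 2)) = l - 6
(4) = gcd((y - 5)*(y - 4)*(y + 6), (y - 5)*(y + 6)) = y^2 + y - 30
(5) = gcd((n - 7)*(n - 3), (n - 8)*(n - 6)*(n - 3)) = n - 3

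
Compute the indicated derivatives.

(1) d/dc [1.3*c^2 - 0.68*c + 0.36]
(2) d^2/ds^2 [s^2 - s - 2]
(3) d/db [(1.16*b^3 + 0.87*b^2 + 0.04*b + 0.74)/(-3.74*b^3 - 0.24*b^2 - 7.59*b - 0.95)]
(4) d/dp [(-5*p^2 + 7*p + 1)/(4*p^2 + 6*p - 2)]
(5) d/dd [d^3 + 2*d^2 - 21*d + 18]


(1) = 2.6*c - 0.68
(2) = 2
(3) = (2.9754*b^4 - 17.3096*b^3 - 1.5969*b^2 - 1.2978*b + 5.5786)/(13.9876*b^6 + 1.7952*b^5 + 56.8308*b^4 + 10.7492*b^3 + 58.0641*b^2 + 14.421*b + 0.9025)
(4) = (-29*p^2 + 6*p - 10)/(2*(4*p^4 + 12*p^3 + 5*p^2 - 6*p + 1))
(5) = 3*d^2 + 4*d - 21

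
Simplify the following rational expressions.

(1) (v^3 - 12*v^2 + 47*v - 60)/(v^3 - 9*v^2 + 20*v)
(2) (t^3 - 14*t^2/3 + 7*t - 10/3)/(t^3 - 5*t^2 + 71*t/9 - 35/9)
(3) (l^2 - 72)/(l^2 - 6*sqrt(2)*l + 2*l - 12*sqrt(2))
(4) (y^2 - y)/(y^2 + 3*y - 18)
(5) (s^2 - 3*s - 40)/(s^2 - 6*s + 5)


(1) = (v - 3)/v
(2) = (3*t - 6)/(3*t - 7)
(3) = (l + 6*sqrt(2))/(l + 2)
(4) = (y^2 - y)/(y^2 + 3*y - 18)
(5) = (s^2 - 3*s - 40)/(s^2 - 6*s + 5)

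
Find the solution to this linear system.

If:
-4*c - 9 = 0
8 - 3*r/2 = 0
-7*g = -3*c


Then:
c = -9/4
g = -27/28
r = 16/3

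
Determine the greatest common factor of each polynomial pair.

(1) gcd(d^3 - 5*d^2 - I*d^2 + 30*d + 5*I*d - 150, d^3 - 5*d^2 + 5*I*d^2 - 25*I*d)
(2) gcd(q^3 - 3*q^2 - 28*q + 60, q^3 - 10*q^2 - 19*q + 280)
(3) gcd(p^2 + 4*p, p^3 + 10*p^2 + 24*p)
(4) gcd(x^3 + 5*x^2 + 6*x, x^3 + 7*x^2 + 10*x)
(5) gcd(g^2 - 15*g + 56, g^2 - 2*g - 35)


(1) = gcd((d - 5)*(d - 6*I)*(d + 5*I), d*(d - 5)*(d + 5*I)) = d^2 + d*(-5 + 5*I) - 25*I
(2) = q + 5
(3) = gcd(p*(p + 4), p*(p + 4)*(p + 6)) = p^2 + 4*p
(4) = x^2 + 2*x
(5) = gcd((g - 8)*(g - 7), (g - 7)*(g + 5)) = g - 7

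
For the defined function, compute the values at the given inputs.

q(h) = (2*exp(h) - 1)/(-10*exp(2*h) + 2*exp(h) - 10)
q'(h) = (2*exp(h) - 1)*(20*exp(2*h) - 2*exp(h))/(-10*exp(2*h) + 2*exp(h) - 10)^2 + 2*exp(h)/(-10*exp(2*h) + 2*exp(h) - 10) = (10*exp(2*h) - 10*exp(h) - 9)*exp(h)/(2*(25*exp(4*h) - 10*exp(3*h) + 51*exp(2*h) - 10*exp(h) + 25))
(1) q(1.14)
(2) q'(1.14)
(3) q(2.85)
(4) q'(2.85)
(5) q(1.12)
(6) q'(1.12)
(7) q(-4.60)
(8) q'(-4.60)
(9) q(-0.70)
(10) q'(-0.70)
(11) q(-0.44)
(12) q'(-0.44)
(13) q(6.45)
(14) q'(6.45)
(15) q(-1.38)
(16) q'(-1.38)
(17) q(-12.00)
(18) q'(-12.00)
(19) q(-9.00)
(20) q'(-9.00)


(1) = -0.05
(2) = 0.03
(3) = -0.01
(4) = 0.01
(5) = -0.05
(6) = 0.03
(7) = 0.10
(8) = -0.00
(9) = 0.00
(10) = -0.09
(11) = -0.02
(12) = -0.09
(13) = -0.00
(14) = 0.00
(15) = 0.05
(16) = -0.05
(17) = 0.10
(18) = -0.00
(19) = 0.10
(20) = -0.00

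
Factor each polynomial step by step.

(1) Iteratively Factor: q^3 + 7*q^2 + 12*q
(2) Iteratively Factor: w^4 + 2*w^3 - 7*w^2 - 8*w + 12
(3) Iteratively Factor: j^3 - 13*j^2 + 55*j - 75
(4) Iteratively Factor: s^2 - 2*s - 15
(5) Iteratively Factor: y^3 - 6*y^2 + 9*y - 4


(1) = (q)*(q^2 + 7*q + 12) = q*(q + 4)*(q + 3)
(2) = (w + 3)*(w^3 - w^2 - 4*w + 4) = (w - 1)*(w + 3)*(w^2 - 4) = (w - 2)*(w - 1)*(w + 3)*(w + 2)
(3) = (j - 3)*(j^2 - 10*j + 25) = (j - 5)*(j - 3)*(j - 5)
(4) = (s - 5)*(s + 3)
(5) = (y - 1)*(y^2 - 5*y + 4) = (y - 4)*(y - 1)*(y - 1)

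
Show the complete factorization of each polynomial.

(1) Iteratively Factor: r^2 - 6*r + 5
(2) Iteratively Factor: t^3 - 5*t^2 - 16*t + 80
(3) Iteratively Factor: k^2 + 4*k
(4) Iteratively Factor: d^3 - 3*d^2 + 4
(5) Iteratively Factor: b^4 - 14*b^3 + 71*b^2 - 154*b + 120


(1) = (r - 5)*(r - 1)
(2) = (t + 4)*(t^2 - 9*t + 20) = (t - 4)*(t + 4)*(t - 5)
(3) = (k)*(k + 4)
(4) = (d + 1)*(d^2 - 4*d + 4) = (d - 2)*(d + 1)*(d - 2)
(5) = (b - 2)*(b^3 - 12*b^2 + 47*b - 60) = (b - 4)*(b - 2)*(b^2 - 8*b + 15) = (b - 4)*(b - 3)*(b - 2)*(b - 5)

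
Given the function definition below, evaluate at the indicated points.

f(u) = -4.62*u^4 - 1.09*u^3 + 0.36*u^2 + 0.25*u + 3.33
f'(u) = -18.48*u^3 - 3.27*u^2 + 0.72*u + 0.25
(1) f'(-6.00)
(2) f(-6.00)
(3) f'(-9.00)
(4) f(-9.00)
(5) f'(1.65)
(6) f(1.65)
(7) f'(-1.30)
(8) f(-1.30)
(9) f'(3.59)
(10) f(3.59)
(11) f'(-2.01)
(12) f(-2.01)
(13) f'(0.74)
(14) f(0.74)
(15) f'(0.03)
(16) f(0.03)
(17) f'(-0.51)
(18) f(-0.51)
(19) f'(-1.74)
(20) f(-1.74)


(1) = 3869.89
(2) = -5737.29
(3) = 13200.82
(4) = -29486.97
(5) = -90.48
(6) = -34.42
(7) = 34.39
(8) = -7.19
(9) = -894.35
(10) = -808.96
(11) = 135.66
(12) = -62.28
(13) = -8.50
(14) = 1.89
(15) = 0.27
(16) = 3.34
(17) = 1.48
(18) = 3.13
(19) = 86.45
(20) = -32.62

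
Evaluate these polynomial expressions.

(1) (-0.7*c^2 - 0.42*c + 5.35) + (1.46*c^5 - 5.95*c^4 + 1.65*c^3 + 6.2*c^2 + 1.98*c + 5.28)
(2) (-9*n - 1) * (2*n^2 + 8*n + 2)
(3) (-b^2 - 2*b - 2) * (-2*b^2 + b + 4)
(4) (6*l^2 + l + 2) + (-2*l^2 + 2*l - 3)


(1) = 1.46*c^5 - 5.95*c^4 + 1.65*c^3 + 5.5*c^2 + 1.56*c + 10.63
(2) = -18*n^3 - 74*n^2 - 26*n - 2
(3) = 2*b^4 + 3*b^3 - 2*b^2 - 10*b - 8
(4) = 4*l^2 + 3*l - 1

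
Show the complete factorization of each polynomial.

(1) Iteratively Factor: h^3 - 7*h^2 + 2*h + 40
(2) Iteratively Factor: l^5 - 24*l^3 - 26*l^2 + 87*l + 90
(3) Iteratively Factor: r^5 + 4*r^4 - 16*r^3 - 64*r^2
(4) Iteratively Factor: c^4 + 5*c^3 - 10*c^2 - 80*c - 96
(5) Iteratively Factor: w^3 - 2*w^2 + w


(1) = (h + 2)*(h^2 - 9*h + 20) = (h - 4)*(h + 2)*(h - 5)
(2) = (l + 3)*(l^4 - 3*l^3 - 15*l^2 + 19*l + 30) = (l - 5)*(l + 3)*(l^3 + 2*l^2 - 5*l - 6) = (l - 5)*(l + 1)*(l + 3)*(l^2 + l - 6) = (l - 5)*(l - 2)*(l + 1)*(l + 3)*(l + 3)
(3) = (r)*(r^4 + 4*r^3 - 16*r^2 - 64*r) = r*(r + 4)*(r^3 - 16*r) = r^2*(r + 4)*(r^2 - 16) = r^2*(r + 4)^2*(r - 4)
(4) = (c + 2)*(c^3 + 3*c^2 - 16*c - 48) = (c + 2)*(c + 4)*(c^2 - c - 12) = (c + 2)*(c + 3)*(c + 4)*(c - 4)
(5) = (w)*(w^2 - 2*w + 1) = w*(w - 1)*(w - 1)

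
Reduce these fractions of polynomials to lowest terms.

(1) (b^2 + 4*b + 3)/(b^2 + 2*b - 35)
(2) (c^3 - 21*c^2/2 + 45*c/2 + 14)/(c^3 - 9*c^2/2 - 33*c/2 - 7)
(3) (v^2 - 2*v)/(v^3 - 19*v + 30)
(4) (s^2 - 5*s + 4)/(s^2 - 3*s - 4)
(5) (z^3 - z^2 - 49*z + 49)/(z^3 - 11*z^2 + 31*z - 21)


(1) = (b^2 + 4*b + 3)/(b^2 + 2*b - 35)
(2) = (c - 4)/(c + 2)
(3) = v/(v^2 + 2*v - 15)
(4) = (s - 1)/(s + 1)
(5) = (z + 7)/(z - 3)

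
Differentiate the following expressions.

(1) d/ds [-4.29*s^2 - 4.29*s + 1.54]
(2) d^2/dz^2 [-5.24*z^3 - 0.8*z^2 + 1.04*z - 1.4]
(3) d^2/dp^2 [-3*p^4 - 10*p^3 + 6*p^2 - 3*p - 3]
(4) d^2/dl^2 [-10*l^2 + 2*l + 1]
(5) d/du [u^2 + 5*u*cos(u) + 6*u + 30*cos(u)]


(1) = -8.58*s - 4.29
(2) = -31.44*z - 1.6
(3) = -36*p^2 - 60*p + 12
(4) = -20
(5) = -5*u*sin(u) + 2*u - 30*sin(u) + 5*cos(u) + 6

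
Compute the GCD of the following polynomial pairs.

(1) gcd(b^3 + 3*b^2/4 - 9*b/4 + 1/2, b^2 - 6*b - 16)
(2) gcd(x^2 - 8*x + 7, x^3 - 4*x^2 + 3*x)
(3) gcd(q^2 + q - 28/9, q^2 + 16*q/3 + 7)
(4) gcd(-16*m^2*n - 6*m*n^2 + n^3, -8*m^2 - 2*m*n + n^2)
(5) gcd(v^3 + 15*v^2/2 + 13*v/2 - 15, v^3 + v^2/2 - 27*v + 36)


(1) = gcd((b - 1)*(b - 1/4)*(b + 2), (b - 8)*(b + 2)) = b + 2
(2) = x - 1
(3) = gcd((q - 4/3)*(q + 7/3), (q + 7/3)*(q + 3)) = q + 7/3
(4) = gcd(n*(-8*m + n)*(2*m + n), (-4*m + n)*(2*m + n)) = 2*m + n
(5) = v + 6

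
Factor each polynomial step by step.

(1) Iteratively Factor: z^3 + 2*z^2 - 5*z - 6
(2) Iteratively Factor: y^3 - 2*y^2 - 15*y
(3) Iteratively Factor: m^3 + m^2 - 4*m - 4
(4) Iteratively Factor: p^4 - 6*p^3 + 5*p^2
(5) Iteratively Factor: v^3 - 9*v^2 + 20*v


(1) = (z + 1)*(z^2 + z - 6) = (z + 1)*(z + 3)*(z - 2)
(2) = (y + 3)*(y^2 - 5*y) = (y - 5)*(y + 3)*(y)
(3) = (m + 1)*(m^2 - 4) = (m + 1)*(m + 2)*(m - 2)
(4) = (p - 5)*(p^3 - p^2) = (p - 5)*(p - 1)*(p^2) = p*(p - 5)*(p - 1)*(p)
(5) = (v - 5)*(v^2 - 4*v) = v*(v - 5)*(v - 4)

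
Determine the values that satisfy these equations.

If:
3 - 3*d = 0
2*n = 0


Then:
d = 1
n = 0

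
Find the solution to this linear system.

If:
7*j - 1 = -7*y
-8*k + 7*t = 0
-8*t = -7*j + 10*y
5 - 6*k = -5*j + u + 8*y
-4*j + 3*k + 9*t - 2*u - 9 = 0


Then:
j = 3086/2541
k = 763/363
t = 872/363
u = 17873/2541
y = -389/363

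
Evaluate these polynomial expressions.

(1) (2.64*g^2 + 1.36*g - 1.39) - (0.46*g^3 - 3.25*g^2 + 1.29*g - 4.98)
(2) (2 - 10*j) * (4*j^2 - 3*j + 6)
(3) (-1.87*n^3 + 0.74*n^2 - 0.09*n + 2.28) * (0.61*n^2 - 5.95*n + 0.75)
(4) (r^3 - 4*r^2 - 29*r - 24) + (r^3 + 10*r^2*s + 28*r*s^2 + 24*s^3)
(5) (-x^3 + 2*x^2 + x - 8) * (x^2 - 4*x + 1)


(1) = -0.46*g^3 + 5.89*g^2 + 0.07*g + 3.59
(2) = -40*j^3 + 38*j^2 - 66*j + 12
(3) = -1.1407*n^5 + 11.5779*n^4 - 5.8604*n^3 + 2.4813*n^2 - 13.6335*n + 1.71
(4) = 2*r^3 + 10*r^2*s - 4*r^2 + 28*r*s^2 - 29*r + 24*s^3 - 24
(5) = -x^5 + 6*x^4 - 8*x^3 - 10*x^2 + 33*x - 8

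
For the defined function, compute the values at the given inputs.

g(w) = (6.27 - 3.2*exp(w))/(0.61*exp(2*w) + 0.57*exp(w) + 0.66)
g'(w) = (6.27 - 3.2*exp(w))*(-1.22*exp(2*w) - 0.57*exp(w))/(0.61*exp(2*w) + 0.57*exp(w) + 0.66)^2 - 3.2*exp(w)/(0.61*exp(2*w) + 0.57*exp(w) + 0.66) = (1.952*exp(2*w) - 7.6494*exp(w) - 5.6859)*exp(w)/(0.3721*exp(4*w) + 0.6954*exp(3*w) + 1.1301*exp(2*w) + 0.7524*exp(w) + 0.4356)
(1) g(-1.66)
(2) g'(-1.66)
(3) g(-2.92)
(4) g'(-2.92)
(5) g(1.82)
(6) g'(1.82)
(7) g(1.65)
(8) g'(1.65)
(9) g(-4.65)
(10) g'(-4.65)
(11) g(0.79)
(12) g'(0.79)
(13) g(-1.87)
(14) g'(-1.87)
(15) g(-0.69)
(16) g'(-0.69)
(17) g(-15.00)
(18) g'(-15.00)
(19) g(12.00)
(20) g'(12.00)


(1) = 7.16
(2) = -2.15
(3) = 8.80
(4) = -0.69
(5) = -0.49
(6) = 0.18
(7) = -0.52
(8) = 0.09
(9) = 9.38
(10) = -0.12
(11) = -0.16
(12) = -1.21
(13) = 7.58
(14) = -1.81
(15) = 4.24
(16) = -3.75
(17) = 9.50
(18) = -0.00
(19) = -0.00
(20) = 0.00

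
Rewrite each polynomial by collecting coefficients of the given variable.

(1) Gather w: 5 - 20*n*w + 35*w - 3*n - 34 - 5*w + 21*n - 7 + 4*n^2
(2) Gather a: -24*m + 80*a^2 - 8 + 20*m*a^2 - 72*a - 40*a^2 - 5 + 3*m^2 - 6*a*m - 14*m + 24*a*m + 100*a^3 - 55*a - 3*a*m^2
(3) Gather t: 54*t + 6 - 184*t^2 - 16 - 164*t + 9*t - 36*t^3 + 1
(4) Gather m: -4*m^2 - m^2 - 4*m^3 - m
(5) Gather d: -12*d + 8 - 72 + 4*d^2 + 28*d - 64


(1) = 4*n^2 + 18*n + w*(30 - 20*n) - 36
(2) = 100*a^3 + a^2*(20*m + 40) + a*(-3*m^2 + 18*m - 127) + 3*m^2 - 38*m - 13
(3) = -36*t^3 - 184*t^2 - 101*t - 9
(4) = -4*m^3 - 5*m^2 - m
(5) = 4*d^2 + 16*d - 128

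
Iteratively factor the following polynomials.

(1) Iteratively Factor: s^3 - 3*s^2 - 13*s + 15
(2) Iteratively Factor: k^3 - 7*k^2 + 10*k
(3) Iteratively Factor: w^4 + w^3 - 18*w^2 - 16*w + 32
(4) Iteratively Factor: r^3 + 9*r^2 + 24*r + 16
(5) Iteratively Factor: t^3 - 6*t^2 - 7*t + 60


(1) = (s - 1)*(s^2 - 2*s - 15) = (s - 1)*(s + 3)*(s - 5)
(2) = (k)*(k^2 - 7*k + 10) = k*(k - 5)*(k - 2)
(3) = (w + 4)*(w^3 - 3*w^2 - 6*w + 8) = (w + 2)*(w + 4)*(w^2 - 5*w + 4) = (w - 1)*(w + 2)*(w + 4)*(w - 4)
(4) = (r + 4)*(r^2 + 5*r + 4) = (r + 1)*(r + 4)*(r + 4)
(5) = (t - 5)*(t^2 - t - 12) = (t - 5)*(t - 4)*(t + 3)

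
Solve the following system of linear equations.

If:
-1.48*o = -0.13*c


Then:
c = 11.3846153846154*o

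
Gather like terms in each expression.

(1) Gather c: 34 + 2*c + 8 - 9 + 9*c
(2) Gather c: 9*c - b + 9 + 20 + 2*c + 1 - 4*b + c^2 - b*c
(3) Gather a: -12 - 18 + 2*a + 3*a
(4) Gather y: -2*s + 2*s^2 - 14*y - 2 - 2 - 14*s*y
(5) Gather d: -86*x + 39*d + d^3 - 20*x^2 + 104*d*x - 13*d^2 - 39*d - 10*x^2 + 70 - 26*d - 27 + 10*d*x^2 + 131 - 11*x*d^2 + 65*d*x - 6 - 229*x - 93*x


(1) = 11*c + 33
(2) = -5*b + c^2 + c*(11 - b) + 30
(3) = 5*a - 30
(4) = 2*s^2 - 2*s + y*(-14*s - 14) - 4
(5) = d^3 + d^2*(-11*x - 13) + d*(10*x^2 + 169*x - 26) - 30*x^2 - 408*x + 168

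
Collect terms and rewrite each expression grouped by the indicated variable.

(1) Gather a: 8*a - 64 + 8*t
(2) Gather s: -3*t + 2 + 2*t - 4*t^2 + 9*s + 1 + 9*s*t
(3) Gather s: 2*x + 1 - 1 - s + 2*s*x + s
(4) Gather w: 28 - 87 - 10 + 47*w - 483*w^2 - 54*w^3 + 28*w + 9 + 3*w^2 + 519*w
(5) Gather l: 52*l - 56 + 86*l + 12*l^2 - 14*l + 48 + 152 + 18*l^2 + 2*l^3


(1) = 8*a + 8*t - 64
(2) = s*(9*t + 9) - 4*t^2 - t + 3
(3) = 2*s*x + 2*x
(4) = -54*w^3 - 480*w^2 + 594*w - 60
(5) = 2*l^3 + 30*l^2 + 124*l + 144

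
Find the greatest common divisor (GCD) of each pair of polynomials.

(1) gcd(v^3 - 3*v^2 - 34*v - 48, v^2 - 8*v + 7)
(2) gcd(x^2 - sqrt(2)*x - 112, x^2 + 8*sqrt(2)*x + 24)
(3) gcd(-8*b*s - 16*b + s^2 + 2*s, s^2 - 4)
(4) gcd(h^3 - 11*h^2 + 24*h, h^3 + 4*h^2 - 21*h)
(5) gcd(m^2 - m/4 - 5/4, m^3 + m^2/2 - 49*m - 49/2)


(1) = 1
(2) = gcd((x - 8*sqrt(2))*(x + 7*sqrt(2)), (x + 2*sqrt(2))*(x + 6*sqrt(2))) = 1
(3) = s + 2
(4) = gcd(h*(h - 8)*(h - 3), h*(h - 3)*(h + 7)) = h^2 - 3*h
(5) = gcd((m - 5/4)*(m + 1), (m - 7)*(m + 1/2)*(m + 7)) = 1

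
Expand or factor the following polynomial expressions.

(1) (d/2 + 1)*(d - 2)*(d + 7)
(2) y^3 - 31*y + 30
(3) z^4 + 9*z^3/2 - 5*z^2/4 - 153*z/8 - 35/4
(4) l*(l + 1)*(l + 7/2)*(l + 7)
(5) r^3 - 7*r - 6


(1) = d^3/2 + 7*d^2/2 - 2*d - 14
(2) = (y - 5)*(y - 1)*(y + 6)
(3) = (z - 2)*(z + 1/2)*(z + 5/2)*(z + 7/2)
(4) = l^4 + 23*l^3/2 + 35*l^2 + 49*l/2
(5) = (r - 3)*(r + 1)*(r + 2)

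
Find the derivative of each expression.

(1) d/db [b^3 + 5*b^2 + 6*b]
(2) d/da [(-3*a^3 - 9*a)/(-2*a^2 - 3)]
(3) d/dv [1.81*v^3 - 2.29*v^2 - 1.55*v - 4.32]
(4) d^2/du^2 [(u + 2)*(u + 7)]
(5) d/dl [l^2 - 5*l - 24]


(1) = 3*b^2 + 10*b + 6
(2) = 3*(2*a^4 + 3*a^2 + 9)/(4*a^4 + 12*a^2 + 9)
(3) = 5.43*v^2 - 4.58*v - 1.55
(4) = 2
(5) = 2*l - 5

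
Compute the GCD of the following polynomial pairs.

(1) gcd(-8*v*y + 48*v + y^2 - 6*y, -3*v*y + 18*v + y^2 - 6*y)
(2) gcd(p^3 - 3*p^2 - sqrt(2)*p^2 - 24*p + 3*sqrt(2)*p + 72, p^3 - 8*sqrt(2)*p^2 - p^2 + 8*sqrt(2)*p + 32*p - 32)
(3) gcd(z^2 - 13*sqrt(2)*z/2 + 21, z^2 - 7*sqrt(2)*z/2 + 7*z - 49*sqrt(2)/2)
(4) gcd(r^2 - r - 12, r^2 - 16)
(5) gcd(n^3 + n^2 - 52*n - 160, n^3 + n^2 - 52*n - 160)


(1) = y - 6
(2) = gcd((p - 3)*(p - 4*sqrt(2))*(p + 3*sqrt(2)), (p - 1)*(p - 4*sqrt(2))^2) = p - 4*sqrt(2)
(3) = z - 7*sqrt(2)/2
(4) = r - 4
(5) = n^3 + n^2 - 52*n - 160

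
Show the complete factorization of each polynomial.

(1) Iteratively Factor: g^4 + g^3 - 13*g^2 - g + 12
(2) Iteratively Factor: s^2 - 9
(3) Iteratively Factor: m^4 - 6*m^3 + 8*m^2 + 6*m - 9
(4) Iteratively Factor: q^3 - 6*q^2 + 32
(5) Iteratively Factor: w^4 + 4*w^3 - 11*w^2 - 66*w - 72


(1) = (g - 3)*(g^3 + 4*g^2 - g - 4) = (g - 3)*(g + 1)*(g^2 + 3*g - 4) = (g - 3)*(g + 1)*(g + 4)*(g - 1)
(2) = (s + 3)*(s - 3)
(3) = (m - 3)*(m^3 - 3*m^2 - m + 3) = (m - 3)*(m + 1)*(m^2 - 4*m + 3) = (m - 3)^2*(m + 1)*(m - 1)
(4) = (q + 2)*(q^2 - 8*q + 16) = (q - 4)*(q + 2)*(q - 4)
(5) = (w - 4)*(w^3 + 8*w^2 + 21*w + 18) = (w - 4)*(w + 2)*(w^2 + 6*w + 9) = (w - 4)*(w + 2)*(w + 3)*(w + 3)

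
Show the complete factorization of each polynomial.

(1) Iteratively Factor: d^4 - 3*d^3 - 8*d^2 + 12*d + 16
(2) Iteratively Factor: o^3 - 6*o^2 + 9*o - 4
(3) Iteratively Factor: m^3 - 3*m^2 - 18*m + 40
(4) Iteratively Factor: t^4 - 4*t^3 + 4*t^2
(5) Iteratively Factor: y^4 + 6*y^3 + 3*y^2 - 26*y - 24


(1) = (d + 1)*(d^3 - 4*d^2 - 4*d + 16) = (d - 4)*(d + 1)*(d^2 - 4) = (d - 4)*(d + 1)*(d + 2)*(d - 2)
(2) = (o - 4)*(o^2 - 2*o + 1) = (o - 4)*(o - 1)*(o - 1)
(3) = (m - 2)*(m^2 - m - 20) = (m - 2)*(m + 4)*(m - 5)
(4) = (t - 2)*(t^3 - 2*t^2) = (t - 2)^2*(t^2) = t*(t - 2)^2*(t)
(5) = (y - 2)*(y^3 + 8*y^2 + 19*y + 12) = (y - 2)*(y + 4)*(y^2 + 4*y + 3) = (y - 2)*(y + 3)*(y + 4)*(y + 1)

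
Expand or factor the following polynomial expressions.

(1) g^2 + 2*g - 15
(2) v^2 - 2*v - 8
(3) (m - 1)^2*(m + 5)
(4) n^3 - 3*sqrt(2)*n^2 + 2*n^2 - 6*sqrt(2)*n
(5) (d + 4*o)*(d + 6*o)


(1) = (g - 3)*(g + 5)
(2) = (v - 4)*(v + 2)
(3) = m^3 + 3*m^2 - 9*m + 5
(4) = n*(n + 2)*(n - 3*sqrt(2))
(5) = d^2 + 10*d*o + 24*o^2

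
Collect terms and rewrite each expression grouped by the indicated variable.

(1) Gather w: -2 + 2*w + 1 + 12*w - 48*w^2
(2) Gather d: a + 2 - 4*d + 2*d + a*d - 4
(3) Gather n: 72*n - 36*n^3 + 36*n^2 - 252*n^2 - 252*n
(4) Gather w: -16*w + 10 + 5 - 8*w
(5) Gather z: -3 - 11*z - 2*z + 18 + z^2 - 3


(1) = -48*w^2 + 14*w - 1
(2) = a + d*(a - 2) - 2
(3) = -36*n^3 - 216*n^2 - 180*n
(4) = 15 - 24*w
(5) = z^2 - 13*z + 12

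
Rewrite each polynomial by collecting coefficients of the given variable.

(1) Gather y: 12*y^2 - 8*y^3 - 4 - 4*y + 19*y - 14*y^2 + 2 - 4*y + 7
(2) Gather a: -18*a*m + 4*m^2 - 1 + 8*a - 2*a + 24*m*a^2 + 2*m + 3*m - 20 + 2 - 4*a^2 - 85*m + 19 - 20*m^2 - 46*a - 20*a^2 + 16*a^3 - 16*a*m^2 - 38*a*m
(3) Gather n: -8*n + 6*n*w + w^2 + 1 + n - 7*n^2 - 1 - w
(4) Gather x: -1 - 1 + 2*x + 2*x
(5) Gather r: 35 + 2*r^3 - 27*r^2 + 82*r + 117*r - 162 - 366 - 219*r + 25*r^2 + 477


(1) = -8*y^3 - 2*y^2 + 11*y + 5
(2) = 16*a^3 + a^2*(24*m - 24) + a*(-16*m^2 - 56*m - 40) - 16*m^2 - 80*m
(3) = -7*n^2 + n*(6*w - 7) + w^2 - w
(4) = 4*x - 2
(5) = 2*r^3 - 2*r^2 - 20*r - 16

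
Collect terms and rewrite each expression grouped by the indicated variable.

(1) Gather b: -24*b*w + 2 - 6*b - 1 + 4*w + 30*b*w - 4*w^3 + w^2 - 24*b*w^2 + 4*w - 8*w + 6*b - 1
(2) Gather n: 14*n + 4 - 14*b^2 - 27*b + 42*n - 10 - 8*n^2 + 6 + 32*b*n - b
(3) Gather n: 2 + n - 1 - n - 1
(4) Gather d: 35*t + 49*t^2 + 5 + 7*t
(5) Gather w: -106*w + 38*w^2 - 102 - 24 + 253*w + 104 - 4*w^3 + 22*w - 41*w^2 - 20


(1) = b*(-24*w^2 + 6*w) - 4*w^3 + w^2
(2) = -14*b^2 - 28*b - 8*n^2 + n*(32*b + 56)
(3) = 0
(4) = 49*t^2 + 42*t + 5
(5) = -4*w^3 - 3*w^2 + 169*w - 42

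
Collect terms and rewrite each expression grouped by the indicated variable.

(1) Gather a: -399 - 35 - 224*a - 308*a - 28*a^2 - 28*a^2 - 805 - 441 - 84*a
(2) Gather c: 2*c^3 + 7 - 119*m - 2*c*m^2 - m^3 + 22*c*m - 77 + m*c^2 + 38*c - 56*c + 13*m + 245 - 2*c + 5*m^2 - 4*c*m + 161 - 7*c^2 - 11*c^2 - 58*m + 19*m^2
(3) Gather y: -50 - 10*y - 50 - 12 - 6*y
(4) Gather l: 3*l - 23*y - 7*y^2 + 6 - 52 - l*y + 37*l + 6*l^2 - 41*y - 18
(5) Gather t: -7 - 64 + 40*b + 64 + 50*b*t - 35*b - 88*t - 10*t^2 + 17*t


(1) = -56*a^2 - 616*a - 1680
(2) = 2*c^3 + c^2*(m - 18) + c*(-2*m^2 + 18*m - 20) - m^3 + 24*m^2 - 164*m + 336
(3) = -16*y - 112
(4) = 6*l^2 + l*(40 - y) - 7*y^2 - 64*y - 64
(5) = 5*b - 10*t^2 + t*(50*b - 71) - 7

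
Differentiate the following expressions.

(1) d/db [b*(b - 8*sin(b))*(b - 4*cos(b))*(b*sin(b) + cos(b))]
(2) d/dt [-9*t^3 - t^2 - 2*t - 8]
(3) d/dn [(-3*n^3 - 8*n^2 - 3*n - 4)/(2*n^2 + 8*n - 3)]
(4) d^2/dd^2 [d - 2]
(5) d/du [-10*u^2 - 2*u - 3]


(1) = b^2*(b - 8*sin(b))*(b - 4*cos(b))*cos(b) + b*(b - 8*sin(b))*(b*sin(b) + cos(b))*(4*sin(b) + 1) - b*(b - 4*cos(b))*(b*sin(b) + cos(b))*(8*cos(b) - 1) + (b - 8*sin(b))*(b - 4*cos(b))*(b*sin(b) + cos(b))
(2) = -27*t^2 - 2*t - 2
(3) = (-6*n^4 - 48*n^3 - 31*n^2 + 64*n + 41)/(4*n^4 + 32*n^3 + 52*n^2 - 48*n + 9)
(4) = 0
(5) = -20*u - 2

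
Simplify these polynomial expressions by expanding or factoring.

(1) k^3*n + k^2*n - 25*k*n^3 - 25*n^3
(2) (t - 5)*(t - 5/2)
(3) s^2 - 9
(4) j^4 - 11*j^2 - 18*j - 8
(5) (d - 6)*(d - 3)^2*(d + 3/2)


(1) = (k - 5*n)*(k + 5*n)*(k*n + n)
(2) = t^2 - 15*t/2 + 25/2
(3) = (s - 3)*(s + 3)
(4) = (j - 4)*(j + 1)^2*(j + 2)
(5) = d^4 - 21*d^3/2 + 27*d^2 + 27*d/2 - 81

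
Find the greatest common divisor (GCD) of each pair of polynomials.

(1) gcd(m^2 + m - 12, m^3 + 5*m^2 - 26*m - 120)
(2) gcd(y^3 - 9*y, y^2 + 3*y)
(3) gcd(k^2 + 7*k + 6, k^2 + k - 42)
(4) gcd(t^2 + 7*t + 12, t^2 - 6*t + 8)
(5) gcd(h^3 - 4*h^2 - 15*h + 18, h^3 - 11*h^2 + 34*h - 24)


(1) = m + 4
(2) = gcd(y*(y - 3)*(y + 3), y*(y + 3)) = y^2 + 3*y
(3) = gcd((k + 1)*(k + 6), (k - 6)*(k + 7)) = 1
(4) = 1
(5) = gcd((h - 6)*(h - 1)*(h + 3), (h - 6)*(h - 4)*(h - 1)) = h^2 - 7*h + 6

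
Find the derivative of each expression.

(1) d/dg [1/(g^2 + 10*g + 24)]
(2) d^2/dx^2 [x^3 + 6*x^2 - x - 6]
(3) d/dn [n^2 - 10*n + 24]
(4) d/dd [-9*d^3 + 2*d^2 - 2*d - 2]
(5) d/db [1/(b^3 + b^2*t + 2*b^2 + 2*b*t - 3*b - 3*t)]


(1) = 2*(-g - 5)/(g^2 + 10*g + 24)^2
(2) = 6*x + 12
(3) = 2*n - 10
(4) = -27*d^2 + 4*d - 2
(5) = (-3*b^2 - 2*b*t - 4*b - 2*t + 3)/(b^3 + b^2*t + 2*b^2 + 2*b*t - 3*b - 3*t)^2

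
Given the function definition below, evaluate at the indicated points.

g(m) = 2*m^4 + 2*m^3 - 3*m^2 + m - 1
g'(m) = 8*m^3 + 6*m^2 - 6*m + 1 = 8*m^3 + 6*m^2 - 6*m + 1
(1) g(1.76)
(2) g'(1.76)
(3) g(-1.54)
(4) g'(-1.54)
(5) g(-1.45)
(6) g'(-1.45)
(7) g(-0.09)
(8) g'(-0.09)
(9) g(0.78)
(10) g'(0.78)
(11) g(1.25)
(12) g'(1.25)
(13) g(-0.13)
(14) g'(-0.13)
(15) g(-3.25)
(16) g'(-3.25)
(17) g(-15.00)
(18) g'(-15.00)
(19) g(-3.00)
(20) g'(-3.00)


(1) = 21.56
(2) = 52.64
(3) = -5.71
(4) = -4.75
(5) = -6.01
(6) = -2.07
(7) = -1.12
(8) = 1.58
(9) = -0.36
(10) = 3.77
(11) = 4.35
(12) = 18.50
(13) = -1.18
(14) = 1.86
(15) = 118.54
(16) = -190.75
(17) = 93809.00
(18) = -25559.00
(19) = 77.00
(20) = -143.00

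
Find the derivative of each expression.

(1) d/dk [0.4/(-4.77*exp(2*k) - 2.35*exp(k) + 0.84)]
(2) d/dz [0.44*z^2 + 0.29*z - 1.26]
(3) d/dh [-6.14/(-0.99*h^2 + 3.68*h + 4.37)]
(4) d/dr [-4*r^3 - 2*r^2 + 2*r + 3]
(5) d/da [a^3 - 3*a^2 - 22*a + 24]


(1) = (3.816*exp(k) + 0.94)*exp(k)/(4.77*exp(2*k) + 2.35*exp(k) - 0.84)^2
(2) = 0.88*z + 0.29
(3) = (22.5952 - 12.1572*h)/(-0.99*h^2 + 3.68*h + 4.37)^2
(4) = -12*r^2 - 4*r + 2
(5) = 3*a^2 - 6*a - 22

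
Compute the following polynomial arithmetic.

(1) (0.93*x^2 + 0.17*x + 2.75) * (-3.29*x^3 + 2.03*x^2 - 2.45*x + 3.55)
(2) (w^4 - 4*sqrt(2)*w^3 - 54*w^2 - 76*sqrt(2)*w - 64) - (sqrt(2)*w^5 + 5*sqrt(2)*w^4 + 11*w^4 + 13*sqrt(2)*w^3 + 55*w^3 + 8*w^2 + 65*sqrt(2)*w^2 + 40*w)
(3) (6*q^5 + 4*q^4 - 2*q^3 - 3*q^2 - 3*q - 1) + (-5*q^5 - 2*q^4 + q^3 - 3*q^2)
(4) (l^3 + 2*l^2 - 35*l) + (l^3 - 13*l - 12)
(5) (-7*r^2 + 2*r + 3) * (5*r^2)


(1) = -3.0597*x^5 + 1.3286*x^4 - 10.9809*x^3 + 8.4675*x^2 - 6.134*x + 9.7625
(2) = -sqrt(2)*w^5 - 10*w^4 - 5*sqrt(2)*w^4 - 55*w^3 - 17*sqrt(2)*w^3 - 65*sqrt(2)*w^2 - 62*w^2 - 76*sqrt(2)*w - 40*w - 64
(3) = q^5 + 2*q^4 - q^3 - 6*q^2 - 3*q - 1
(4) = 2*l^3 + 2*l^2 - 48*l - 12
(5) = -35*r^4 + 10*r^3 + 15*r^2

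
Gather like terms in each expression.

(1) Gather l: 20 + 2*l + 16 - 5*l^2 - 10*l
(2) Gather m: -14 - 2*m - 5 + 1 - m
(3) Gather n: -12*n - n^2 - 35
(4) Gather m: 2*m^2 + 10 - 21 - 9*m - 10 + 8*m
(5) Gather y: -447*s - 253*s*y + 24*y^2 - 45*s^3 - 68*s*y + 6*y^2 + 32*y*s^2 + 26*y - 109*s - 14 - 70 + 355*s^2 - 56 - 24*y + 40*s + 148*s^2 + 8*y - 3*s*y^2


(1) = -5*l^2 - 8*l + 36
(2) = -3*m - 18
(3) = -n^2 - 12*n - 35
(4) = 2*m^2 - m - 21
(5) = -45*s^3 + 503*s^2 - 516*s + y^2*(30 - 3*s) + y*(32*s^2 - 321*s + 10) - 140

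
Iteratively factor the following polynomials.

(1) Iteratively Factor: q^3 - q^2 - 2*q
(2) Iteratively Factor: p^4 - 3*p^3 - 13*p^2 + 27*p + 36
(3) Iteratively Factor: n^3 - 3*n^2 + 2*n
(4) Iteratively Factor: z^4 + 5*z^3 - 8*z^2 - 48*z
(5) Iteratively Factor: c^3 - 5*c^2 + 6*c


(1) = (q + 1)*(q^2 - 2*q) = (q - 2)*(q + 1)*(q)
(2) = (p + 3)*(p^3 - 6*p^2 + 5*p + 12) = (p - 3)*(p + 3)*(p^2 - 3*p - 4) = (p - 3)*(p + 1)*(p + 3)*(p - 4)
(3) = (n - 2)*(n^2 - n) = n*(n - 2)*(n - 1)
(4) = (z)*(z^3 + 5*z^2 - 8*z - 48) = z*(z + 4)*(z^2 + z - 12) = z*(z - 3)*(z + 4)*(z + 4)
(5) = (c)*(c^2 - 5*c + 6) = c*(c - 3)*(c - 2)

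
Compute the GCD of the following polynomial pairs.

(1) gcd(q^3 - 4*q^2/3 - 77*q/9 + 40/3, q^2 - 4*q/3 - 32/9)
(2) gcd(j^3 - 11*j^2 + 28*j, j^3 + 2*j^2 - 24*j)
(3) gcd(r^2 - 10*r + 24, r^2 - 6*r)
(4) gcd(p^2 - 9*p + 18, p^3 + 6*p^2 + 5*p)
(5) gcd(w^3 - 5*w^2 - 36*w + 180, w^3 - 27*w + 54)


(1) = q - 8/3
(2) = j^2 - 4*j
(3) = r - 6
(4) = gcd((p - 6)*(p - 3), p*(p + 1)*(p + 5)) = 1
(5) = gcd((w - 6)*(w - 5)*(w + 6), (w - 3)^2*(w + 6)) = w + 6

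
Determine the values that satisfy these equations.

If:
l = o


Then:
l = o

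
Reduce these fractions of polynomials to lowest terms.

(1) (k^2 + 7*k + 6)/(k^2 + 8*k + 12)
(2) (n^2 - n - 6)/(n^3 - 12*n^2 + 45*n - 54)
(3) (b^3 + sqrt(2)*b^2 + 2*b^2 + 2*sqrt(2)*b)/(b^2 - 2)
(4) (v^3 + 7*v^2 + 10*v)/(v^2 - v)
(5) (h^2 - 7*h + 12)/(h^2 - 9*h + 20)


(1) = (k + 1)/(k + 2)
(2) = (n + 2)/(n^2 - 9*n + 18)
(3) = (b^2 + 2*b)/(b - sqrt(2))
(4) = (v^2 + 7*v + 10)/(v - 1)
(5) = (h - 3)/(h - 5)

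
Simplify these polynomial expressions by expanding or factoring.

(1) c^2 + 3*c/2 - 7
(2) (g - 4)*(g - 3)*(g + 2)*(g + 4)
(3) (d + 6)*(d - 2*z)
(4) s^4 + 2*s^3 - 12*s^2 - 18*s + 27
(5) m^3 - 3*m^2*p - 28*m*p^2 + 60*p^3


(1) = (c - 2)*(c + 7/2)
(2) = g^4 - g^3 - 22*g^2 + 16*g + 96
(3) = d^2 - 2*d*z + 6*d - 12*z
(4) = (s - 3)*(s - 1)*(s + 3)^2
(5) = (m - 6*p)*(m - 2*p)*(m + 5*p)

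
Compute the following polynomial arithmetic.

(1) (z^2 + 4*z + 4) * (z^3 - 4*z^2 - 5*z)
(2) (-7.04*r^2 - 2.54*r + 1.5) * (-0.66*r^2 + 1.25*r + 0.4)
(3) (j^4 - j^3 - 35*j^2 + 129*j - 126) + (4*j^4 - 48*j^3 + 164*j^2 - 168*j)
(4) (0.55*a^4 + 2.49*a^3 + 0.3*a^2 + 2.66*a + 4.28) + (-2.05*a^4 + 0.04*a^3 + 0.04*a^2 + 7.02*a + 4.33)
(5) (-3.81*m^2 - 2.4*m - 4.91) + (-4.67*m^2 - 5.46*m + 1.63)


(1) = z^5 - 17*z^3 - 36*z^2 - 20*z
(2) = 4.6464*r^4 - 7.1236*r^3 - 6.981*r^2 + 0.859*r + 0.6
(3) = 5*j^4 - 49*j^3 + 129*j^2 - 39*j - 126
(4) = -1.5*a^4 + 2.53*a^3 + 0.34*a^2 + 9.68*a + 8.61
(5) = -8.48*m^2 - 7.86*m - 3.28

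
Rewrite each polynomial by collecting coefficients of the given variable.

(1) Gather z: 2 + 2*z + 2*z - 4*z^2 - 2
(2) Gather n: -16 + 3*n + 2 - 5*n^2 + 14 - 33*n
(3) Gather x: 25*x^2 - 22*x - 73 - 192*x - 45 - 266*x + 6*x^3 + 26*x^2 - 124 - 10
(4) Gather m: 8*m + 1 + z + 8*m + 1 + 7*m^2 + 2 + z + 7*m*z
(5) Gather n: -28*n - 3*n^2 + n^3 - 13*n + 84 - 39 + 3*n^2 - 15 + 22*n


(1) = -4*z^2 + 4*z
(2) = -5*n^2 - 30*n
(3) = 6*x^3 + 51*x^2 - 480*x - 252
(4) = 7*m^2 + m*(7*z + 16) + 2*z + 4
(5) = n^3 - 19*n + 30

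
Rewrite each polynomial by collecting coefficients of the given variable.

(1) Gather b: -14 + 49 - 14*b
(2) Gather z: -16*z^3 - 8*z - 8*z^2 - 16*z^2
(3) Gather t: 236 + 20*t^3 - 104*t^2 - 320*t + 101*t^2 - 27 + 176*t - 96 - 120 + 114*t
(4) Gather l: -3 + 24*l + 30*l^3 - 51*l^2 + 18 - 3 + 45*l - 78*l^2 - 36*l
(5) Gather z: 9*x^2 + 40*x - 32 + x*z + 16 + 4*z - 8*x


(1) = 35 - 14*b
(2) = -16*z^3 - 24*z^2 - 8*z
(3) = 20*t^3 - 3*t^2 - 30*t - 7
(4) = 30*l^3 - 129*l^2 + 33*l + 12
(5) = 9*x^2 + 32*x + z*(x + 4) - 16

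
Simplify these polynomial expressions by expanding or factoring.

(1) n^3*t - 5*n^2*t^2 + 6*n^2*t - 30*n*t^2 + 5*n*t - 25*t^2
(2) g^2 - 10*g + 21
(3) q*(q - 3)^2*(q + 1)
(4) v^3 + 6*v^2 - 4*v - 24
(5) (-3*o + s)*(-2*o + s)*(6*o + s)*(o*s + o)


(1) = (n + 5)*(n - 5*t)*(n*t + t)
(2) = (g - 7)*(g - 3)
(3) = q^4 - 5*q^3 + 3*q^2 + 9*q
(4) = (v - 2)*(v + 2)*(v + 6)
(5) = 36*o^4*s + 36*o^4 - 24*o^3*s^2 - 24*o^3*s + o^2*s^3 + o^2*s^2 + o*s^4 + o*s^3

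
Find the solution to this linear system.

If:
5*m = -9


Then:
m = -9/5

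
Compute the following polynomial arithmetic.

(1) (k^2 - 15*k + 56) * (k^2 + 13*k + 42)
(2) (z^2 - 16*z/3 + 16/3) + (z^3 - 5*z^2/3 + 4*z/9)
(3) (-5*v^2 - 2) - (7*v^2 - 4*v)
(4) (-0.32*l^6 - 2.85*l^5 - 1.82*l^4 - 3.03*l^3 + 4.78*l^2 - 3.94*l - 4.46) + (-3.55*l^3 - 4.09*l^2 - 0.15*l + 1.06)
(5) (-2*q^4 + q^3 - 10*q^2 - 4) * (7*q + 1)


(1) = k^4 - 2*k^3 - 97*k^2 + 98*k + 2352
(2) = z^3 - 2*z^2/3 - 44*z/9 + 16/3
(3) = -12*v^2 + 4*v - 2
(4) = -0.32*l^6 - 2.85*l^5 - 1.82*l^4 - 6.58*l^3 + 0.69*l^2 - 4.09*l - 3.4
(5) = -14*q^5 + 5*q^4 - 69*q^3 - 10*q^2 - 28*q - 4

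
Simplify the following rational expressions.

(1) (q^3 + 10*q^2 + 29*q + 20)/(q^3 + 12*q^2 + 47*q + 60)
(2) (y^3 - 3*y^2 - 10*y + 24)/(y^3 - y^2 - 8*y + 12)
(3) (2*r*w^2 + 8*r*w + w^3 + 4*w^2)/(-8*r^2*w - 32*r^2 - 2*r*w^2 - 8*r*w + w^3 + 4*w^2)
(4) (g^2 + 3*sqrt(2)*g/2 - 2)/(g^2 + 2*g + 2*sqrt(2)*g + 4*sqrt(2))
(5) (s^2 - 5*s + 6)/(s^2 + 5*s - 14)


(1) = (q + 1)/(q + 3)
(2) = (y - 4)/(y - 2)
(3) = -w/(4*r - w)
(4) = (2*g - sqrt(2))/(2*g + 4)
(5) = (s - 3)/(s + 7)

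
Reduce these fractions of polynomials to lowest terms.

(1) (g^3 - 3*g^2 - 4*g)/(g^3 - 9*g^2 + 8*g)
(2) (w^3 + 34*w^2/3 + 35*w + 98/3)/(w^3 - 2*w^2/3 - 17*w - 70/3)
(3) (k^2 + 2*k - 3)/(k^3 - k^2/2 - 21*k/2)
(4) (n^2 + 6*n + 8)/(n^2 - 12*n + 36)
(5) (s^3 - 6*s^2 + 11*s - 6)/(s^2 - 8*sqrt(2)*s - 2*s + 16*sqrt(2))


(1) = (g^2 - 3*g - 4)/(g^2 - 9*g + 8)
(2) = (w + 7)/(w - 5)
(3) = (2*k - 2)/(2*k^2 - 7*k)
(4) = (n^2 + 6*n + 8)/(n^2 - 12*n + 36)
(5) = (s^2 - 4*s + 3)/(s - 8*sqrt(2))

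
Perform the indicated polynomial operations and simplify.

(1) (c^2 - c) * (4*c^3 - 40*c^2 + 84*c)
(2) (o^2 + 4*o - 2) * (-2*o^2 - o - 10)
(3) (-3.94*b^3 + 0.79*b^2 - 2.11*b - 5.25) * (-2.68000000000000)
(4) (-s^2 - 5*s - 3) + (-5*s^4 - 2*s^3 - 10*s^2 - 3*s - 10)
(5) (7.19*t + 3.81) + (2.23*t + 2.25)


(1) = 4*c^5 - 44*c^4 + 124*c^3 - 84*c^2
(2) = -2*o^4 - 9*o^3 - 10*o^2 - 38*o + 20
(3) = 10.5592*b^3 - 2.1172*b^2 + 5.6548*b + 14.07
(4) = -5*s^4 - 2*s^3 - 11*s^2 - 8*s - 13
(5) = 9.42*t + 6.06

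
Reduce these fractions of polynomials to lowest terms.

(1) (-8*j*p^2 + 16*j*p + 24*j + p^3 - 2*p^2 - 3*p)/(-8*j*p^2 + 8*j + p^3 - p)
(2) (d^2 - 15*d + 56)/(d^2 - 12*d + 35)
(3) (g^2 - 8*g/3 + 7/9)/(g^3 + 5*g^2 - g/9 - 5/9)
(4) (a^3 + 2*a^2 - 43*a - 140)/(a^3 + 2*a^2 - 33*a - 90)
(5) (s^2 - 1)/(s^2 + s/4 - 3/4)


(1) = (p - 3)/(p - 1)
(2) = (d - 8)/(d - 5)
(3) = (3*g - 7)/(3*g^2 + 16*g + 5)
(4) = (a^2 - 3*a - 28)/(a^2 - 3*a - 18)
(5) = (4*s - 4)/(4*s - 3)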